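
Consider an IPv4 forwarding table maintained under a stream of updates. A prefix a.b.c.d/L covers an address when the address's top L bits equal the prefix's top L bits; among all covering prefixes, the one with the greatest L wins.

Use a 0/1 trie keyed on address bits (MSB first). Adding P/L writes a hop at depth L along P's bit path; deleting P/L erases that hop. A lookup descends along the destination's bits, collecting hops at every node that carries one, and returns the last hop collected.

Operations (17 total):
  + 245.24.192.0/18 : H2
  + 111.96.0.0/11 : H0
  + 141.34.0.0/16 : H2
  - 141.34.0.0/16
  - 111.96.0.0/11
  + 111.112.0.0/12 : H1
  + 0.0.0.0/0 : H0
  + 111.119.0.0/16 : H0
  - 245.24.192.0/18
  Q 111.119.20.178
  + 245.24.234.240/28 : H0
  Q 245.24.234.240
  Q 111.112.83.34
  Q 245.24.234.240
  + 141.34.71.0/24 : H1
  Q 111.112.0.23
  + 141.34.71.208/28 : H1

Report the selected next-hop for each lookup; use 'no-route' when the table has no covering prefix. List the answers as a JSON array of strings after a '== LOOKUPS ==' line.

Apply in order:
  + 245.24.192.0/18 (H2) depth=18
  + 111.96.0.0/11 (H0) depth=11
  + 141.34.0.0/16 (H2) depth=16
  - 141.34.0.0/16 clear@16
  - 111.96.0.0/11 clear@11
  + 111.112.0.0/12 (H1) depth=12
  + 0.0.0.0/0 (H0) depth=0
  + 111.119.0.0/16 (H0) depth=16
  - 245.24.192.0/18 clear@18
  ? 111.119.20.178  path d0:H0→d1:-→d2:-→d3:-→d4:-→d5:-→d6:-→d7:-→d8:-→d9:-→d10:-→d11:-→d12:H1→d13:-→d14:-→d15:-→d16:H0  best=H0
  + 245.24.234.240/28 (H0) depth=28
  ? 245.24.234.240  path d0:H0→d1:-→d2:-→d3:-→d4:-→d5:-→d6:-→d7:-→d8:-→d9:-→d10:-→d11:-→d12:-→d13:-→d14:-→d15:-→d16:-→d17:-→d18:-→d19:-→d20:-→d21:-→d22:-→d23:-→d24:-→d25:-→d26:-→d27:-→d28:H0  best=H0
  ? 111.112.83.34  path d0:H0→d1:-→d2:-→d3:-→d4:-→d5:-→d6:-→d7:-→d8:-→d9:-→d10:-→d11:-→d12:H1→d13:-  best=H1
  ? 245.24.234.240  path d0:H0→d1:-→d2:-→d3:-→d4:-→d5:-→d6:-→d7:-→d8:-→d9:-→d10:-→d11:-→d12:-→d13:-→d14:-→d15:-→d16:-→d17:-→d18:-→d19:-→d20:-→d21:-→d22:-→d23:-→d24:-→d25:-→d26:-→d27:-→d28:H0  best=H0
  + 141.34.71.0/24 (H1) depth=24
  ? 111.112.0.23  path d0:H0→d1:-→d2:-→d3:-→d4:-→d5:-→d6:-→d7:-→d8:-→d9:-→d10:-→d11:-→d12:H1→d13:-  best=H1
  + 141.34.71.208/28 (H1) depth=28

== LOOKUPS ==
["H0","H0","H1","H0","H1"]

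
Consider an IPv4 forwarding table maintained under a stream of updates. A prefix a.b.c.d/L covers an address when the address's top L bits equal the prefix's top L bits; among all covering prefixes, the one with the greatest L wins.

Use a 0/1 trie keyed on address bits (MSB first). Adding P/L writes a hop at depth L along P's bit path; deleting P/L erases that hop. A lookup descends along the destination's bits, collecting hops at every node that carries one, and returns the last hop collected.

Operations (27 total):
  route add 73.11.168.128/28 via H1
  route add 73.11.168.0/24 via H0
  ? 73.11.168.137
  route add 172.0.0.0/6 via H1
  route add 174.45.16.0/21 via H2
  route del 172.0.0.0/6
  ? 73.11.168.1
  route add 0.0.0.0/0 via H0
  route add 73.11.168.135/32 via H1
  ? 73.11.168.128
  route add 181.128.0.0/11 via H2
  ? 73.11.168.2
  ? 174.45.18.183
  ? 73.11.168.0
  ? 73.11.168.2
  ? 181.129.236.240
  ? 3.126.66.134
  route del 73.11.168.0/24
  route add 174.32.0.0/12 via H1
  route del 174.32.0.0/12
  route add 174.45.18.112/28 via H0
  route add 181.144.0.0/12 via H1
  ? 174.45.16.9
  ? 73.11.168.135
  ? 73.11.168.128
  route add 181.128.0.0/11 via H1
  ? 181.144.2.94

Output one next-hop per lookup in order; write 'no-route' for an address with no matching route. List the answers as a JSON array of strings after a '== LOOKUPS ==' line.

Apply in order:
  add 73.11.168.128/28 -> H1 at depth 28
  add 73.11.168.0/24 -> H0 at depth 24
  ? 73.11.168.137  path d0:-→d1:-→d2:-→d3:-→d4:-→d5:-→d6:-→d7:-→d8:-→d9:-→d10:-→d11:-→d12:-→d13:-→d14:-→d15:-→d16:-→d17:-→d18:-→d19:-→d20:-→d21:-→d22:-→d23:-→d24:H0→d25:-→d26:-→d27:-→d28:H1  best=H1
  add 172.0.0.0/6 -> H1 at depth 6
  add 174.45.16.0/21 -> H2 at depth 21
  del 172.0.0.0/6 (clear depth 6)
  ? 73.11.168.1  path d0:-→d1:-→d2:-→d3:-→d4:-→d5:-→d6:-→d7:-→d8:-→d9:-→d10:-→d11:-→d12:-→d13:-→d14:-→d15:-→d16:-→d17:-→d18:-→d19:-→d20:-→d21:-→d22:-→d23:-→d24:H0  best=H0
  add 0.0.0.0/0 -> H0 at depth 0
  add 73.11.168.135/32 -> H1 at depth 32
  ? 73.11.168.128  path d0:H0→d1:-→d2:-→d3:-→d4:-→d5:-→d6:-→d7:-→d8:-→d9:-→d10:-→d11:-→d12:-→d13:-→d14:-→d15:-→d16:-→d17:-→d18:-→d19:-→d20:-→d21:-→d22:-→d23:-→d24:H0→d25:-→d26:-→d27:-→d28:H1→d29:-  best=H1
  add 181.128.0.0/11 -> H2 at depth 11
  ? 73.11.168.2  path d0:H0→d1:-→d2:-→d3:-→d4:-→d5:-→d6:-→d7:-→d8:-→d9:-→d10:-→d11:-→d12:-→d13:-→d14:-→d15:-→d16:-→d17:-→d18:-→d19:-→d20:-→d21:-→d22:-→d23:-→d24:H0  best=H0
  ? 174.45.18.183  path d0:H0→d1:-→d2:-→d3:-→d4:-→d5:-→d6:-→d7:-→d8:-→d9:-→d10:-→d11:-→d12:-→d13:-→d14:-→d15:-→d16:-→d17:-→d18:-→d19:-→d20:-→d21:H2  best=H2
  ? 73.11.168.0  path d0:H0→d1:-→d2:-→d3:-→d4:-→d5:-→d6:-→d7:-→d8:-→d9:-→d10:-→d11:-→d12:-→d13:-→d14:-→d15:-→d16:-→d17:-→d18:-→d19:-→d20:-→d21:-→d22:-→d23:-→d24:H0  best=H0
  ? 73.11.168.2  path d0:H0→d1:-→d2:-→d3:-→d4:-→d5:-→d6:-→d7:-→d8:-→d9:-→d10:-→d11:-→d12:-→d13:-→d14:-→d15:-→d16:-→d17:-→d18:-→d19:-→d20:-→d21:-→d22:-→d23:-→d24:H0  best=H0
  ? 181.129.236.240  path d0:H0→d1:-→d2:-→d3:-→d4:-→d5:-→d6:-→d7:-→d8:-→d9:-→d10:-→d11:H2  best=H2
  ? 3.126.66.134  path d0:H0→d1:-  best=H0
  del 73.11.168.0/24 (clear depth 24)
  add 174.32.0.0/12 -> H1 at depth 12
  del 174.32.0.0/12 (clear depth 12)
  add 174.45.18.112/28 -> H0 at depth 28
  add 181.144.0.0/12 -> H1 at depth 12
  ? 174.45.16.9  path d0:H0→d1:-→d2:-→d3:-→d4:-→d5:-→d6:-→d7:-→d8:-→d9:-→d10:-→d11:-→d12:-→d13:-→d14:-→d15:-→d16:-→d17:-→d18:-→d19:-→d20:-→d21:H2→d22:-  best=H2
  ? 73.11.168.135  path d0:H0→d1:-→d2:-→d3:-→d4:-→d5:-→d6:-→d7:-→d8:-→d9:-→d10:-→d11:-→d12:-→d13:-→d14:-→d15:-→d16:-→d17:-→d18:-→d19:-→d20:-→d21:-→d22:-→d23:-→d24:-→d25:-→d26:-→d27:-→d28:H1→d29:-→d30:-→d31:-→d32:H1  best=H1
  ? 73.11.168.128  path d0:H0→d1:-→d2:-→d3:-→d4:-→d5:-→d6:-→d7:-→d8:-→d9:-→d10:-→d11:-→d12:-→d13:-→d14:-→d15:-→d16:-→d17:-→d18:-→d19:-→d20:-→d21:-→d22:-→d23:-→d24:-→d25:-→d26:-→d27:-→d28:H1→d29:-  best=H1
  add 181.128.0.0/11 -> H1 at depth 11
  ? 181.144.2.94  path d0:H0→d1:-→d2:-→d3:-→d4:-→d5:-→d6:-→d7:-→d8:-→d9:-→d10:-→d11:H1→d12:H1  best=H1

== LOOKUPS ==
["H1","H0","H1","H0","H2","H0","H0","H2","H0","H2","H1","H1","H1"]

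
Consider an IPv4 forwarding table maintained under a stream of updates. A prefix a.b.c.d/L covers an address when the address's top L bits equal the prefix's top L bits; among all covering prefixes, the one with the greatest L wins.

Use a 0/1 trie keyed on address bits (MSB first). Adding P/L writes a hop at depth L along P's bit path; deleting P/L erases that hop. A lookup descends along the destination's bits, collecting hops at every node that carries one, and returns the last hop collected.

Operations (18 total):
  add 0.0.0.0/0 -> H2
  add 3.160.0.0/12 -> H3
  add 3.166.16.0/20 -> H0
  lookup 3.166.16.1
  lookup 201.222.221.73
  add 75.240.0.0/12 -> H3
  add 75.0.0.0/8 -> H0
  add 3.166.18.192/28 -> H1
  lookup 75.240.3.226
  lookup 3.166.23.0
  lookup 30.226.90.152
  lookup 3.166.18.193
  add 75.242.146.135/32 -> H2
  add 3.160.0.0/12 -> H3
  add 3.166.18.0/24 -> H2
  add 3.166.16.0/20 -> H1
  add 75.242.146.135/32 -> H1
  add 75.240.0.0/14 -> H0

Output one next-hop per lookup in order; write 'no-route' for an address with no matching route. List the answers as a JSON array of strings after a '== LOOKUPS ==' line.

Apply in order:
  add 0.0.0.0/0 -> H2 at depth 0
  add 3.160.0.0/12 -> H3 at depth 12
  add 3.166.16.0/20 -> H0 at depth 20
  Q 3.166.16.1: descend 00000011101001100001 ; hops seen [H2,H3,H0] ; pick H0
  Q 201.222.221.73: descend ε ; hops seen [H2] ; pick H2
  add 75.240.0.0/12 -> H3 at depth 12
  add 75.0.0.0/8 -> H0 at depth 8
  add 3.166.18.192/28 -> H1 at depth 28
  Q 75.240.3.226: descend 010010111111 ; hops seen [H2,H0,H3] ; pick H3
  Q 3.166.23.0: descend 000000111010011000010 ; hops seen [H2,H3,H0] ; pick H0
  Q 30.226.90.152: descend 000 ; hops seen [H2] ; pick H2
  Q 3.166.18.193: descend 0000001110100110000100101100 ; hops seen [H2,H3,H0,H1] ; pick H1
  add 75.242.146.135/32 -> H2 at depth 32
  add 3.160.0.0/12 -> H3 at depth 12
  add 3.166.18.0/24 -> H2 at depth 24
  add 3.166.16.0/20 -> H1 at depth 20
  add 75.242.146.135/32 -> H1 at depth 32
  add 75.240.0.0/14 -> H0 at depth 14

== LOOKUPS ==
["H0","H2","H3","H0","H2","H1"]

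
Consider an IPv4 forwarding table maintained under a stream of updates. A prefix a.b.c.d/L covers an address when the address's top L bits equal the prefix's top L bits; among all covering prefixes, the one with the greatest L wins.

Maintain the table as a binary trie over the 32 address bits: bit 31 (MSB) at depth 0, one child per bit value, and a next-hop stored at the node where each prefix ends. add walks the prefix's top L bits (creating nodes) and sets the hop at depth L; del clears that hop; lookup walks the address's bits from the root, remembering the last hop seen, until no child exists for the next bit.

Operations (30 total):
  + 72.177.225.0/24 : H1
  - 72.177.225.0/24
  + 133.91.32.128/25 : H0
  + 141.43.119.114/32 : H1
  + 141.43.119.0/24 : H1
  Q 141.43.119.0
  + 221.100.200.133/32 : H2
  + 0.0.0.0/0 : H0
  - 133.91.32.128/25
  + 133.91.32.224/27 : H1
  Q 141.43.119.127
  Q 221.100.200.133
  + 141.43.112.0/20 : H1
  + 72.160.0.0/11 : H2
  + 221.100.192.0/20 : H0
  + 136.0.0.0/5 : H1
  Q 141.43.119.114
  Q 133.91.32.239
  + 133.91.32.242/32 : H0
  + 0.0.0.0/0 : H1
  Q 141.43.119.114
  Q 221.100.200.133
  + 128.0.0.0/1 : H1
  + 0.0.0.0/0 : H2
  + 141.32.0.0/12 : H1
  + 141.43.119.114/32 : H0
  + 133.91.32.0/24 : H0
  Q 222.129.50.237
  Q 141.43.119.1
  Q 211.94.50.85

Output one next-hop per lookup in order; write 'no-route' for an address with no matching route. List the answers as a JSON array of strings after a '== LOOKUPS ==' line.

Trace:
  add 72.177.225.0/24 -> H1 at depth 24
  - 72.177.225.0/24 clear@24
  add 133.91.32.128/25 -> H0 at depth 25
  add 141.43.119.114/32 -> H1 at depth 32
  add 141.43.119.0/24 -> H1 at depth 24
  Q 141.43.119.0: descend 1000110100101011011101110 ; hops seen [H1] ; pick H1
  add 221.100.200.133/32 -> H2 at depth 32
  add 0.0.0.0/0 -> H0 at depth 0
  - 133.91.32.128/25 clear@25
  add 133.91.32.224/27 -> H1 at depth 27
  Q 141.43.119.127: descend 1000110100101011011101110111 ; hops seen [H0,H1] ; pick H1
  Q 221.100.200.133: descend 11011101011001001100100010000101 ; hops seen [H0,H2] ; pick H2
  add 141.43.112.0/20 -> H1 at depth 20
  add 72.160.0.0/11 -> H2 at depth 11
  add 221.100.192.0/20 -> H0 at depth 20
  add 136.0.0.0/5 -> H1 at depth 5
  Q 141.43.119.114: descend 10001101001010110111011101110010 ; hops seen [H0,H1,H1,H1,H1] ; pick H1
  Q 133.91.32.239: descend 100001010101101100100000111 ; hops seen [H0,H1] ; pick H1
  add 133.91.32.242/32 -> H0 at depth 32
  add 0.0.0.0/0 -> H1 at depth 0
  Q 141.43.119.114: descend 10001101001010110111011101110010 ; hops seen [H1,H1,H1,H1,H1] ; pick H1
  Q 221.100.200.133: descend 11011101011001001100100010000101 ; hops seen [H1,H0,H2] ; pick H2
  add 128.0.0.0/1 -> H1 at depth 1
  add 0.0.0.0/0 -> H2 at depth 0
  add 141.32.0.0/12 -> H1 at depth 12
  add 141.43.119.114/32 -> H0 at depth 32
  add 133.91.32.0/24 -> H0 at depth 24
  Q 222.129.50.237: descend 110111 ; hops seen [H2,H1] ; pick H1
  Q 141.43.119.1: descend 1000110100101011011101110 ; hops seen [H2,H1,H1,H1,H1,H1] ; pick H1
  Q 211.94.50.85: descend 1101 ; hops seen [H2,H1] ; pick H1

== LOOKUPS ==
["H1","H1","H2","H1","H1","H1","H2","H1","H1","H1"]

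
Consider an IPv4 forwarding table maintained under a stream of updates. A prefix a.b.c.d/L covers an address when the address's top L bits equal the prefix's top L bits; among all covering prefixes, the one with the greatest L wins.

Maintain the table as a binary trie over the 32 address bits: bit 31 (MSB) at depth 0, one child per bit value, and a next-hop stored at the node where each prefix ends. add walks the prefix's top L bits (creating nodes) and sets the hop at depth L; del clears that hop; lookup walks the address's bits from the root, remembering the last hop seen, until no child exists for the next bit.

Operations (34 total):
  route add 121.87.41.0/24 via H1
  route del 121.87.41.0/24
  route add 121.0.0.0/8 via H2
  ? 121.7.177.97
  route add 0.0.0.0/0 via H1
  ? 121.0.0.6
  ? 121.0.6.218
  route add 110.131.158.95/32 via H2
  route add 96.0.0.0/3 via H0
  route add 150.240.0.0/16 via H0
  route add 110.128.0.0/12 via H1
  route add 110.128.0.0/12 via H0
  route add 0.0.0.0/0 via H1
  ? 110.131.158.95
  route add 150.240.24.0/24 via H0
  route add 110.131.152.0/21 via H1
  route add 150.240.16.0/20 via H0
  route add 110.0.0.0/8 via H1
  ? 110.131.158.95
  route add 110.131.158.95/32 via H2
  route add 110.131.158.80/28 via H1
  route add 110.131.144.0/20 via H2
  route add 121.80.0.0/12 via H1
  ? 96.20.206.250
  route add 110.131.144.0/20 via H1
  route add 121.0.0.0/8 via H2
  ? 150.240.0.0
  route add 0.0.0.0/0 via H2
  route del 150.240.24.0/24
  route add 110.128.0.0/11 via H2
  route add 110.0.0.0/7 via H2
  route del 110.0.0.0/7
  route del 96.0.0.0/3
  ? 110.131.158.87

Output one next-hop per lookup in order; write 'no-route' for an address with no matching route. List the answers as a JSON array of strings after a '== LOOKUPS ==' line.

Process each operation:
  + 121.87.41.0/24 (H1) depth=24
  del 121.87.41.0/24 (clear depth 24)
  + 121.0.0.0/8 (H2) depth=8
  lookup 121.7.177.97: bits 011110010 walk d0:-→d1:-→d2:-→d3:-→d4:-→d5:-→d6:-→d7:-→d8:H2→d9:- -> H2
  + 0.0.0.0/0 (H1) depth=0
  lookup 121.0.0.6: bits 011110010 walk d0:H1→d1:-→d2:-→d3:-→d4:-→d5:-→d6:-→d7:-→d8:H2→d9:- -> H2
  lookup 121.0.6.218: bits 011110010 walk d0:H1→d1:-→d2:-→d3:-→d4:-→d5:-→d6:-→d7:-→d8:H2→d9:- -> H2
  + 110.131.158.95/32 (H2) depth=32
  + 96.0.0.0/3 (H0) depth=3
  + 150.240.0.0/16 (H0) depth=16
  + 110.128.0.0/12 (H1) depth=12
  + 110.128.0.0/12 (H0) depth=12
  + 0.0.0.0/0 (H1) depth=0
  lookup 110.131.158.95: bits 01101110100000111001111001011111 walk d0:H1→d1:-→d2:-→d3:H0→d4:-→d5:-→d6:-→d7:-→d8:-→d9:-→d10:-→d11:-→d12:H0→d13:-→d14:-→d15:-→d16:-→d17:-→d18:-→d19:-→d20:-→d21:-→d22:-→d23:-→d24:-→d25:-→d26:-→d27:-→d28:-→d29:-→d30:-→d31:-→d32:H2 -> H2
  + 150.240.24.0/24 (H0) depth=24
  + 110.131.152.0/21 (H1) depth=21
  + 150.240.16.0/20 (H0) depth=20
  + 110.0.0.0/8 (H1) depth=8
  lookup 110.131.158.95: bits 01101110100000111001111001011111 walk d0:H1→d1:-→d2:-→d3:H0→d4:-→d5:-→d6:-→d7:-→d8:H1→d9:-→d10:-→d11:-→d12:H0→d13:-→d14:-→d15:-→d16:-→d17:-→d18:-→d19:-→d20:-→d21:H1→d22:-→d23:-→d24:-→d25:-→d26:-→d27:-→d28:-→d29:-→d30:-→d31:-→d32:H2 -> H2
  + 110.131.158.95/32 (H2) depth=32
  + 110.131.158.80/28 (H1) depth=28
  + 110.131.144.0/20 (H2) depth=20
  + 121.80.0.0/12 (H1) depth=12
  lookup 96.20.206.250: bits 0110 walk d0:H1→d1:-→d2:-→d3:H0→d4:- -> H0
  + 110.131.144.0/20 (H1) depth=20
  + 121.0.0.0/8 (H2) depth=8
  lookup 150.240.0.0: bits 1001011011110000000 walk d0:H1→d1:-→d2:-→d3:-→d4:-→d5:-→d6:-→d7:-→d8:-→d9:-→d10:-→d11:-→d12:-→d13:-→d14:-→d15:-→d16:H0→d17:-→d18:-→d19:- -> H0
  + 0.0.0.0/0 (H2) depth=0
  del 150.240.24.0/24 (clear depth 24)
  + 110.128.0.0/11 (H2) depth=11
  + 110.0.0.0/7 (H2) depth=7
  del 110.0.0.0/7 (clear depth 7)
  del 96.0.0.0/3 (clear depth 3)
  lookup 110.131.158.87: bits 0110111010000011100111100101 walk d0:H2→d1:-→d2:-→d3:-→d4:-→d5:-→d6:-→d7:-→d8:H1→d9:-→d10:-→d11:H2→d12:H0→d13:-→d14:-→d15:-→d16:-→d17:-→d18:-→d19:-→d20:H1→d21:H1→d22:-→d23:-→d24:-→d25:-→d26:-→d27:-→d28:H1 -> H1

== LOOKUPS ==
["H2","H2","H2","H2","H2","H0","H0","H1"]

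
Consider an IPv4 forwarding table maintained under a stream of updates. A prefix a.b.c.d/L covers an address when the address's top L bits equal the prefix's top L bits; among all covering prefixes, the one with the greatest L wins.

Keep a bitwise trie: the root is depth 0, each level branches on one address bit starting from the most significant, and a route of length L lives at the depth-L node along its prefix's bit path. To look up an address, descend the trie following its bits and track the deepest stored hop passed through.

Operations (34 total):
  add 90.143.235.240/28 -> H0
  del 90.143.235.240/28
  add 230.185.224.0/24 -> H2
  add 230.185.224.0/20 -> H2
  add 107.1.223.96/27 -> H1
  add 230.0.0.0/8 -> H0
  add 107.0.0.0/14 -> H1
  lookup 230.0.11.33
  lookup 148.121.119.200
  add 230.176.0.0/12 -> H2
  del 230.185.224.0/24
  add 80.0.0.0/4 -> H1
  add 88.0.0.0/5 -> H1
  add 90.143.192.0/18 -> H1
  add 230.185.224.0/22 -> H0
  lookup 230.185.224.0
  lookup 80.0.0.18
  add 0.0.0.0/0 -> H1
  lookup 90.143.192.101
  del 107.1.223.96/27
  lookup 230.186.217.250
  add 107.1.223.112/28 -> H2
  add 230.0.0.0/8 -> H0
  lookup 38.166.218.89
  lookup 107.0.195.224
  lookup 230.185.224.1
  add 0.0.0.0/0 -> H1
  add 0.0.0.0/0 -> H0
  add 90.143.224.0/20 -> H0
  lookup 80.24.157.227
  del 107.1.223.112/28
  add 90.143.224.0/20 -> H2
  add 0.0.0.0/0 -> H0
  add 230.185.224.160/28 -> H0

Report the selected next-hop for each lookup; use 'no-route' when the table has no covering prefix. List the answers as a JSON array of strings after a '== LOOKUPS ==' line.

Apply in order:
  + 90.143.235.240/28 (H0) depth=28
  - 90.143.235.240/28 clear@28
  + 230.185.224.0/24 (H2) depth=24
  + 230.185.224.0/20 (H2) depth=20
  + 107.1.223.96/27 (H1) depth=27
  + 230.0.0.0/8 (H0) depth=8
  + 107.0.0.0/14 (H1) depth=14
  lookup 230.0.11.33: bits 11100110 walk d0:-→d1:-→d2:-→d3:-→d4:-→d5:-→d6:-→d7:-→d8:H0 -> H0
  lookup 148.121.119.200: bits 1 walk d0:-→d1:- -> no-route
  + 230.176.0.0/12 (H2) depth=12
  - 230.185.224.0/24 clear@24
  + 80.0.0.0/4 (H1) depth=4
  + 88.0.0.0/5 (H1) depth=5
  + 90.143.192.0/18 (H1) depth=18
  + 230.185.224.0/22 (H0) depth=22
  lookup 230.185.224.0: bits 111001101011100111100000 walk d0:-→d1:-→d2:-→d3:-→d4:-→d5:-→d6:-→d7:-→d8:H0→d9:-→d10:-→d11:-→d12:H2→d13:-→d14:-→d15:-→d16:-→d17:-→d18:-→d19:-→d20:H2→d21:-→d22:H0→d23:-→d24:- -> H0
  lookup 80.0.0.18: bits 0101 walk d0:-→d1:-→d2:-→d3:-→d4:H1 -> H1
  + 0.0.0.0/0 (H1) depth=0
  lookup 90.143.192.101: bits 010110101000111111 walk d0:H1→d1:-→d2:-→d3:-→d4:H1→d5:H1→d6:-→d7:-→d8:-→d9:-→d10:-→d11:-→d12:-→d13:-→d14:-→d15:-→d16:-→d17:-→d18:H1 -> H1
  - 107.1.223.96/27 clear@27
  lookup 230.186.217.250: bits 11100110101110 walk d0:H1→d1:-→d2:-→d3:-→d4:-→d5:-→d6:-→d7:-→d8:H0→d9:-→d10:-→d11:-→d12:H2→d13:-→d14:- -> H2
  + 107.1.223.112/28 (H2) depth=28
  + 230.0.0.0/8 (H0) depth=8
  lookup 38.166.218.89: bits 0 walk d0:H1→d1:- -> H1
  lookup 107.0.195.224: bits 011010110000000 walk d0:H1→d1:-→d2:-→d3:-→d4:-→d5:-→d6:-→d7:-→d8:-→d9:-→d10:-→d11:-→d12:-→d13:-→d14:H1→d15:- -> H1
  lookup 230.185.224.1: bits 111001101011100111100000 walk d0:H1→d1:-→d2:-→d3:-→d4:-→d5:-→d6:-→d7:-→d8:H0→d9:-→d10:-→d11:-→d12:H2→d13:-→d14:-→d15:-→d16:-→d17:-→d18:-→d19:-→d20:H2→d21:-→d22:H0→d23:-→d24:- -> H0
  + 0.0.0.0/0 (H1) depth=0
  + 0.0.0.0/0 (H0) depth=0
  + 90.143.224.0/20 (H0) depth=20
  lookup 80.24.157.227: bits 0101 walk d0:H0→d1:-→d2:-→d3:-→d4:H1 -> H1
  - 107.1.223.112/28 clear@28
  + 90.143.224.0/20 (H2) depth=20
  + 0.0.0.0/0 (H0) depth=0
  + 230.185.224.160/28 (H0) depth=28

== LOOKUPS ==
["H0","no-route","H0","H1","H1","H2","H1","H1","H0","H1"]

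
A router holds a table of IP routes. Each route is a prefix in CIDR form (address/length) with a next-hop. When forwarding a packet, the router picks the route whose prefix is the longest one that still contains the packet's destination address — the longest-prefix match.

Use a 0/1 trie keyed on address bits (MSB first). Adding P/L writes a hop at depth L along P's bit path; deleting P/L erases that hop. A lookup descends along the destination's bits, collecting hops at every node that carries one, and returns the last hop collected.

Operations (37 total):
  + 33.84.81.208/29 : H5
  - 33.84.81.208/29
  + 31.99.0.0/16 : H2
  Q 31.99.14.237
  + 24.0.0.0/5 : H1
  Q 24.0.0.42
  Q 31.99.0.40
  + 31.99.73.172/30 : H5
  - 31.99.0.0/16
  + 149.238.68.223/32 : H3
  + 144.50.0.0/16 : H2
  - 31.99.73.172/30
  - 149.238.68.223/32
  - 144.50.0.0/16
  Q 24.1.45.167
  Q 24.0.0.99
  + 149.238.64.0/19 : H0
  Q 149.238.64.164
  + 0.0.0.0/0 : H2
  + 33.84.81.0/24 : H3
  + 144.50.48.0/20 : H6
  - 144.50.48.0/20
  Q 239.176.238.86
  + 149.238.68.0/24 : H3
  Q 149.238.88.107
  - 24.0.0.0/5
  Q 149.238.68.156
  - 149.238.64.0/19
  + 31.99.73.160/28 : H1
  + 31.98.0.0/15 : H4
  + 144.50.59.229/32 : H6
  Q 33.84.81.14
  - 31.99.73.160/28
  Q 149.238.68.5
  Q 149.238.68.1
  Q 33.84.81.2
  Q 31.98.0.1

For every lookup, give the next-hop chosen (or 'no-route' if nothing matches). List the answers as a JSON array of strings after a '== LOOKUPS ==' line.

Apply in order:
  add 33.84.81.208/29 -> H5 at depth 29
  - 33.84.81.208/29 clear@29
  add 31.99.0.0/16 -> H2 at depth 16
  lookup 31.99.14.237: bits 0001111101100011 walk d0:-→d1:-→d2:-→d3:-→d4:-→d5:-→d6:-→d7:-→d8:-→d9:-→d10:-→d11:-→d12:-→d13:-→d14:-→d15:-→d16:H2 -> H2
  add 24.0.0.0/5 -> H1 at depth 5
  lookup 24.0.0.42: bits 00011 walk d0:-→d1:-→d2:-→d3:-→d4:-→d5:H1 -> H1
  lookup 31.99.0.40: bits 0001111101100011 walk d0:-→d1:-→d2:-→d3:-→d4:-→d5:H1→d6:-→d7:-→d8:-→d9:-→d10:-→d11:-→d12:-→d13:-→d14:-→d15:-→d16:H2 -> H2
  add 31.99.73.172/30 -> H5 at depth 30
  - 31.99.0.0/16 clear@16
  add 149.238.68.223/32 -> H3 at depth 32
  add 144.50.0.0/16 -> H2 at depth 16
  - 31.99.73.172/30 clear@30
  - 149.238.68.223/32 clear@32
  - 144.50.0.0/16 clear@16
  lookup 24.1.45.167: bits 00011 walk d0:-→d1:-→d2:-→d3:-→d4:-→d5:H1 -> H1
  lookup 24.0.0.99: bits 00011 walk d0:-→d1:-→d2:-→d3:-→d4:-→d5:H1 -> H1
  add 149.238.64.0/19 -> H0 at depth 19
  lookup 149.238.64.164: bits 100101011110111001000 walk d0:-→d1:-→d2:-→d3:-→d4:-→d5:-→d6:-→d7:-→d8:-→d9:-→d10:-→d11:-→d12:-→d13:-→d14:-→d15:-→d16:-→d17:-→d18:-→d19:H0→d20:-→d21:- -> H0
  add 0.0.0.0/0 -> H2 at depth 0
  add 33.84.81.0/24 -> H3 at depth 24
  add 144.50.48.0/20 -> H6 at depth 20
  - 144.50.48.0/20 clear@20
  lookup 239.176.238.86: bits 1 walk d0:H2→d1:- -> H2
  add 149.238.68.0/24 -> H3 at depth 24
  lookup 149.238.88.107: bits 1001010111101110010 walk d0:H2→d1:-→d2:-→d3:-→d4:-→d5:-→d6:-→d7:-→d8:-→d9:-→d10:-→d11:-→d12:-→d13:-→d14:-→d15:-→d16:-→d17:-→d18:-→d19:H0 -> H0
  - 24.0.0.0/5 clear@5
  lookup 149.238.68.156: bits 1001010111101110010001001 walk d0:H2→d1:-→d2:-→d3:-→d4:-→d5:-→d6:-→d7:-→d8:-→d9:-→d10:-→d11:-→d12:-→d13:-→d14:-→d15:-→d16:-→d17:-→d18:-→d19:H0→d20:-→d21:-→d22:-→d23:-→d24:H3→d25:- -> H3
  - 149.238.64.0/19 clear@19
  add 31.99.73.160/28 -> H1 at depth 28
  add 31.98.0.0/15 -> H4 at depth 15
  add 144.50.59.229/32 -> H6 at depth 32
  lookup 33.84.81.14: bits 001000010101010001010001 walk d0:H2→d1:-→d2:-→d3:-→d4:-→d5:-→d6:-→d7:-→d8:-→d9:-→d10:-→d11:-→d12:-→d13:-→d14:-→d15:-→d16:-→d17:-→d18:-→d19:-→d20:-→d21:-→d22:-→d23:-→d24:H3 -> H3
  - 31.99.73.160/28 clear@28
  lookup 149.238.68.5: bits 100101011110111001000100 walk d0:H2→d1:-→d2:-→d3:-→d4:-→d5:-→d6:-→d7:-→d8:-→d9:-→d10:-→d11:-→d12:-→d13:-→d14:-→d15:-→d16:-→d17:-→d18:-→d19:-→d20:-→d21:-→d22:-→d23:-→d24:H3 -> H3
  lookup 149.238.68.1: bits 100101011110111001000100 walk d0:H2→d1:-→d2:-→d3:-→d4:-→d5:-→d6:-→d7:-→d8:-→d9:-→d10:-→d11:-→d12:-→d13:-→d14:-→d15:-→d16:-→d17:-→d18:-→d19:-→d20:-→d21:-→d22:-→d23:-→d24:H3 -> H3
  lookup 33.84.81.2: bits 001000010101010001010001 walk d0:H2→d1:-→d2:-→d3:-→d4:-→d5:-→d6:-→d7:-→d8:-→d9:-→d10:-→d11:-→d12:-→d13:-→d14:-→d15:-→d16:-→d17:-→d18:-→d19:-→d20:-→d21:-→d22:-→d23:-→d24:H3 -> H3
  lookup 31.98.0.1: bits 000111110110001 walk d0:H2→d1:-→d2:-→d3:-→d4:-→d5:-→d6:-→d7:-→d8:-→d9:-→d10:-→d11:-→d12:-→d13:-→d14:-→d15:H4 -> H4

== LOOKUPS ==
["H2","H1","H2","H1","H1","H0","H2","H0","H3","H3","H3","H3","H3","H4"]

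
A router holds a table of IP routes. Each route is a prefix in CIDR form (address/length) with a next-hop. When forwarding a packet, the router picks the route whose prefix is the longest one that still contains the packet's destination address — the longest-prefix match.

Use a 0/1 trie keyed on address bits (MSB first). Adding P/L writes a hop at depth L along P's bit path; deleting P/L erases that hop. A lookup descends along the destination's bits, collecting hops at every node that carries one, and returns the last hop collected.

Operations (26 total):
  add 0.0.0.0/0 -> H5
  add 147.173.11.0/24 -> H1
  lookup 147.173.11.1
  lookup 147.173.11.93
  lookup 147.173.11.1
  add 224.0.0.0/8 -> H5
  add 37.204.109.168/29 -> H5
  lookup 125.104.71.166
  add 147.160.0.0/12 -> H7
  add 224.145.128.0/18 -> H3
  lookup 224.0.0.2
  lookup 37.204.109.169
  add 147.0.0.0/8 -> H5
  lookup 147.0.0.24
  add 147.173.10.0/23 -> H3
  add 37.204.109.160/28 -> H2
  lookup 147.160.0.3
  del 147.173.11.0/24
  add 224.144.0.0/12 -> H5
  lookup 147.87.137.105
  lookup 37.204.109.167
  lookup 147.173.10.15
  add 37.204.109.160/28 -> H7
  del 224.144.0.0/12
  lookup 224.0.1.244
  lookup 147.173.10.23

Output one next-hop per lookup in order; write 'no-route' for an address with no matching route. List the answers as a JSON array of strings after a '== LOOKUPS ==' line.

Apply in order:
  + 0.0.0.0/0 (H5) depth=0
  + 147.173.11.0/24 (H1) depth=24
  Q 147.173.11.1: descend 100100111010110100001011 ; hops seen [H5,H1] ; pick H1
  Q 147.173.11.93: descend 100100111010110100001011 ; hops seen [H5,H1] ; pick H1
  Q 147.173.11.1: descend 100100111010110100001011 ; hops seen [H5,H1] ; pick H1
  + 224.0.0.0/8 (H5) depth=8
  + 37.204.109.168/29 (H5) depth=29
  Q 125.104.71.166: descend 0 ; hops seen [H5] ; pick H5
  + 147.160.0.0/12 (H7) depth=12
  + 224.145.128.0/18 (H3) depth=18
  Q 224.0.0.2: descend 11100000 ; hops seen [H5,H5] ; pick H5
  Q 37.204.109.169: descend 00100101110011000110110110101 ; hops seen [H5,H5] ; pick H5
  + 147.0.0.0/8 (H5) depth=8
  Q 147.0.0.24: descend 10010011 ; hops seen [H5,H5] ; pick H5
  + 147.173.10.0/23 (H3) depth=23
  + 37.204.109.160/28 (H2) depth=28
  Q 147.160.0.3: descend 100100111010 ; hops seen [H5,H5,H7] ; pick H7
  del 147.173.11.0/24 (clear depth 24)
  + 224.144.0.0/12 (H5) depth=12
  Q 147.87.137.105: descend 10010011 ; hops seen [H5,H5] ; pick H5
  Q 37.204.109.167: descend 0010010111001100011011011010 ; hops seen [H5,H2] ; pick H2
  Q 147.173.10.15: descend 10010011101011010000101 ; hops seen [H5,H5,H7,H3] ; pick H3
  + 37.204.109.160/28 (H7) depth=28
  del 224.144.0.0/12 (clear depth 12)
  Q 224.0.1.244: descend 11100000 ; hops seen [H5,H5] ; pick H5
  Q 147.173.10.23: descend 10010011101011010000101 ; hops seen [H5,H5,H7,H3] ; pick H3

== LOOKUPS ==
["H1","H1","H1","H5","H5","H5","H5","H7","H5","H2","H3","H5","H3"]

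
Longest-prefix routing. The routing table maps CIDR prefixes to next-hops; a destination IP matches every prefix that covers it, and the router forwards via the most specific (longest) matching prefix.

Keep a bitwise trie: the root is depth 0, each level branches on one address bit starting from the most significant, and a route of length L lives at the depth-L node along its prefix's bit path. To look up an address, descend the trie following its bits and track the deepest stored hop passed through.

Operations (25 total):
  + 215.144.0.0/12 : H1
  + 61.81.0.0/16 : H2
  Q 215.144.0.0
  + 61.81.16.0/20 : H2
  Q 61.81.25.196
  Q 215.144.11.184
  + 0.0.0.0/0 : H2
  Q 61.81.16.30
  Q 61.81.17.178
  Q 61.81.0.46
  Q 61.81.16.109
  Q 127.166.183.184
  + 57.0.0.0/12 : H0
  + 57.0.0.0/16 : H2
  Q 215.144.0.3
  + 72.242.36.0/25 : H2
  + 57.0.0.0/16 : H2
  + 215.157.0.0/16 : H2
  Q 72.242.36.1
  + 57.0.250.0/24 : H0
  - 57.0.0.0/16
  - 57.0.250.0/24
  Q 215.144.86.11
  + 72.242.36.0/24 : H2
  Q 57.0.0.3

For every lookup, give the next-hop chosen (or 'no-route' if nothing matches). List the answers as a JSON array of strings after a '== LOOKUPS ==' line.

Apply in order:
  + 215.144.0.0/12 (H1) depth=12
  + 61.81.0.0/16 (H2) depth=16
  Q 215.144.0.0: descend 110101111001 ; hops seen [H1] ; pick H1
  + 61.81.16.0/20 (H2) depth=20
  Q 61.81.25.196: descend 00111101010100010001 ; hops seen [H2,H2] ; pick H2
  Q 215.144.11.184: descend 110101111001 ; hops seen [H1] ; pick H1
  + 0.0.0.0/0 (H2) depth=0
  Q 61.81.16.30: descend 00111101010100010001 ; hops seen [H2,H2,H2] ; pick H2
  Q 61.81.17.178: descend 00111101010100010001 ; hops seen [H2,H2,H2] ; pick H2
  Q 61.81.0.46: descend 0011110101010001000 ; hops seen [H2,H2] ; pick H2
  Q 61.81.16.109: descend 00111101010100010001 ; hops seen [H2,H2,H2] ; pick H2
  Q 127.166.183.184: descend 0 ; hops seen [H2] ; pick H2
  + 57.0.0.0/12 (H0) depth=12
  + 57.0.0.0/16 (H2) depth=16
  Q 215.144.0.3: descend 110101111001 ; hops seen [H2,H1] ; pick H1
  + 72.242.36.0/25 (H2) depth=25
  + 57.0.0.0/16 (H2) depth=16
  + 215.157.0.0/16 (H2) depth=16
  Q 72.242.36.1: descend 0100100011110010001001000 ; hops seen [H2,H2] ; pick H2
  + 57.0.250.0/24 (H0) depth=24
  del 57.0.0.0/16 (clear depth 16)
  del 57.0.250.0/24 (clear depth 24)
  Q 215.144.86.11: descend 110101111001 ; hops seen [H2,H1] ; pick H1
  + 72.242.36.0/24 (H2) depth=24
  Q 57.0.0.3: descend 0011100100000000 ; hops seen [H2,H0] ; pick H0

== LOOKUPS ==
["H1","H2","H1","H2","H2","H2","H2","H2","H1","H2","H1","H0"]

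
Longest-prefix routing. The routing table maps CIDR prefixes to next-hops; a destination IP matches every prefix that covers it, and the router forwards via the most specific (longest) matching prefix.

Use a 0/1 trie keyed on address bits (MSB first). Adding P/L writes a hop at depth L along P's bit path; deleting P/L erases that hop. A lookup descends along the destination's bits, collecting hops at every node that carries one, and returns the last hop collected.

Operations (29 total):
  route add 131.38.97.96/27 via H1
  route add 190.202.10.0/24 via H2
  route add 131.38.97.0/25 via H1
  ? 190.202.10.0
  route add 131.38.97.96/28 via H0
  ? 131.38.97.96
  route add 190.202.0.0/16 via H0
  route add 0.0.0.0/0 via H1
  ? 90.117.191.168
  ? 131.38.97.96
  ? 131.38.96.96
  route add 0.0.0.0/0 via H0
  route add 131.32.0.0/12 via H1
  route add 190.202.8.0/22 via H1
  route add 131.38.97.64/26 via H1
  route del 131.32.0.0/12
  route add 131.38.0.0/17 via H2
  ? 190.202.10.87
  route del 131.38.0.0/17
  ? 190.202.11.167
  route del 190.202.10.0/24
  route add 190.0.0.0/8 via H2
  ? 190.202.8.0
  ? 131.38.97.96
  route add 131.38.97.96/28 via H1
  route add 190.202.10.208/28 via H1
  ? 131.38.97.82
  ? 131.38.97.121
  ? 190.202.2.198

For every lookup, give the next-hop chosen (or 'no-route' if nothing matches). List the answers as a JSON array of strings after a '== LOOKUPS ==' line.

Trace:
  add 131.38.97.96/27 -> H1 at depth 27
  add 190.202.10.0/24 -> H2 at depth 24
  add 131.38.97.0/25 -> H1 at depth 25
  lookup 190.202.10.0: bits 101111101100101000001010 walk d0:-→d1:-→d2:-→d3:-→d4:-→d5:-→d6:-→d7:-→d8:-→d9:-→d10:-→d11:-→d12:-→d13:-→d14:-→d15:-→d16:-→d17:-→d18:-→d19:-→d20:-→d21:-→d22:-→d23:-→d24:H2 -> H2
  add 131.38.97.96/28 -> H0 at depth 28
  lookup 131.38.97.96: bits 1000001100100110011000010110 walk d0:-→d1:-→d2:-→d3:-→d4:-→d5:-→d6:-→d7:-→d8:-→d9:-→d10:-→d11:-→d12:-→d13:-→d14:-→d15:-→d16:-→d17:-→d18:-→d19:-→d20:-→d21:-→d22:-→d23:-→d24:-→d25:H1→d26:-→d27:H1→d28:H0 -> H0
  add 190.202.0.0/16 -> H0 at depth 16
  add 0.0.0.0/0 -> H1 at depth 0
  lookup 90.117.191.168: bits ε walk d0:H1 -> H1
  lookup 131.38.97.96: bits 1000001100100110011000010110 walk d0:H1→d1:-→d2:-→d3:-→d4:-→d5:-→d6:-→d7:-→d8:-→d9:-→d10:-→d11:-→d12:-→d13:-→d14:-→d15:-→d16:-→d17:-→d18:-→d19:-→d20:-→d21:-→d22:-→d23:-→d24:-→d25:H1→d26:-→d27:H1→d28:H0 -> H0
  lookup 131.38.96.96: bits 10000011001001100110000 walk d0:H1→d1:-→d2:-→d3:-→d4:-→d5:-→d6:-→d7:-→d8:-→d9:-→d10:-→d11:-→d12:-→d13:-→d14:-→d15:-→d16:-→d17:-→d18:-→d19:-→d20:-→d21:-→d22:-→d23:- -> H1
  add 0.0.0.0/0 -> H0 at depth 0
  add 131.32.0.0/12 -> H1 at depth 12
  add 190.202.8.0/22 -> H1 at depth 22
  add 131.38.97.64/26 -> H1 at depth 26
  - 131.32.0.0/12 clear@12
  add 131.38.0.0/17 -> H2 at depth 17
  lookup 190.202.10.87: bits 101111101100101000001010 walk d0:H0→d1:-→d2:-→d3:-→d4:-→d5:-→d6:-→d7:-→d8:-→d9:-→d10:-→d11:-→d12:-→d13:-→d14:-→d15:-→d16:H0→d17:-→d18:-→d19:-→d20:-→d21:-→d22:H1→d23:-→d24:H2 -> H2
  - 131.38.0.0/17 clear@17
  lookup 190.202.11.167: bits 10111110110010100000101 walk d0:H0→d1:-→d2:-→d3:-→d4:-→d5:-→d6:-→d7:-→d8:-→d9:-→d10:-→d11:-→d12:-→d13:-→d14:-→d15:-→d16:H0→d17:-→d18:-→d19:-→d20:-→d21:-→d22:H1→d23:- -> H1
  - 190.202.10.0/24 clear@24
  add 190.0.0.0/8 -> H2 at depth 8
  lookup 190.202.8.0: bits 1011111011001010000010 walk d0:H0→d1:-→d2:-→d3:-→d4:-→d5:-→d6:-→d7:-→d8:H2→d9:-→d10:-→d11:-→d12:-→d13:-→d14:-→d15:-→d16:H0→d17:-→d18:-→d19:-→d20:-→d21:-→d22:H1 -> H1
  lookup 131.38.97.96: bits 1000001100100110011000010110 walk d0:H0→d1:-→d2:-→d3:-→d4:-→d5:-→d6:-→d7:-→d8:-→d9:-→d10:-→d11:-→d12:-→d13:-→d14:-→d15:-→d16:-→d17:-→d18:-→d19:-→d20:-→d21:-→d22:-→d23:-→d24:-→d25:H1→d26:H1→d27:H1→d28:H0 -> H0
  add 131.38.97.96/28 -> H1 at depth 28
  add 190.202.10.208/28 -> H1 at depth 28
  lookup 131.38.97.82: bits 10000011001001100110000101 walk d0:H0→d1:-→d2:-→d3:-→d4:-→d5:-→d6:-→d7:-→d8:-→d9:-→d10:-→d11:-→d12:-→d13:-→d14:-→d15:-→d16:-→d17:-→d18:-→d19:-→d20:-→d21:-→d22:-→d23:-→d24:-→d25:H1→d26:H1 -> H1
  lookup 131.38.97.121: bits 100000110010011001100001011 walk d0:H0→d1:-→d2:-→d3:-→d4:-→d5:-→d6:-→d7:-→d8:-→d9:-→d10:-→d11:-→d12:-→d13:-→d14:-→d15:-→d16:-→d17:-→d18:-→d19:-→d20:-→d21:-→d22:-→d23:-→d24:-→d25:H1→d26:H1→d27:H1 -> H1
  lookup 190.202.2.198: bits 10111110110010100000 walk d0:H0→d1:-→d2:-→d3:-→d4:-→d5:-→d6:-→d7:-→d8:H2→d9:-→d10:-→d11:-→d12:-→d13:-→d14:-→d15:-→d16:H0→d17:-→d18:-→d19:-→d20:- -> H0

== LOOKUPS ==
["H2","H0","H1","H0","H1","H2","H1","H1","H0","H1","H1","H0"]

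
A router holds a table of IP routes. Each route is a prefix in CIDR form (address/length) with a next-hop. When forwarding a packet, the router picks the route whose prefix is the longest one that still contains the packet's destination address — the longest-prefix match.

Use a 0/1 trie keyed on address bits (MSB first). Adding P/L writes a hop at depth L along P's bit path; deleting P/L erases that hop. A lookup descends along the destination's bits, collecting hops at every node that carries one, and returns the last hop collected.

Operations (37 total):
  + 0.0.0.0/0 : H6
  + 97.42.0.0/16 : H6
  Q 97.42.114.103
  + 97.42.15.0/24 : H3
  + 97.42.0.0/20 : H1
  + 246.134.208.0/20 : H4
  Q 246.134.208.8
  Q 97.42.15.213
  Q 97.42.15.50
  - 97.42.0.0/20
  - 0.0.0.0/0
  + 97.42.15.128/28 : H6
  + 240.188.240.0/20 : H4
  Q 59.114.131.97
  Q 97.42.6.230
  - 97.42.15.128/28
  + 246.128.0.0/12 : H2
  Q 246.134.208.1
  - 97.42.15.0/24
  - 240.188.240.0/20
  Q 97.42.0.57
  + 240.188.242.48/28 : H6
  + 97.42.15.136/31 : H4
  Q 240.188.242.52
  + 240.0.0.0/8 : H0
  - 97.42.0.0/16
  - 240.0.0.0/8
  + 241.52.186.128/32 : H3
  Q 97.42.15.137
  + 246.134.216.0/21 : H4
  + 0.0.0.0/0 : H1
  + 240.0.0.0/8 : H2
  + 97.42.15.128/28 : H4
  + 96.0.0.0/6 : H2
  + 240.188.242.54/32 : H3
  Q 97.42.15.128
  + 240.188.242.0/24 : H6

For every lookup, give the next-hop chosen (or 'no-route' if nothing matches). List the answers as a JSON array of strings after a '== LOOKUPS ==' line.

Process each operation:
  add 0.0.0.0/0 -> H6 at depth 0
  add 97.42.0.0/16 -> H6 at depth 16
  ? 97.42.114.103  path d0:H6→d1:-→d2:-→d3:-→d4:-→d5:-→d6:-→d7:-→d8:-→d9:-→d10:-→d11:-→d12:-→d13:-→d14:-→d15:-→d16:H6  best=H6
  add 97.42.15.0/24 -> H3 at depth 24
  add 97.42.0.0/20 -> H1 at depth 20
  add 246.134.208.0/20 -> H4 at depth 20
  ? 246.134.208.8  path d0:H6→d1:-→d2:-→d3:-→d4:-→d5:-→d6:-→d7:-→d8:-→d9:-→d10:-→d11:-→d12:-→d13:-→d14:-→d15:-→d16:-→d17:-→d18:-→d19:-→d20:H4  best=H4
  ? 97.42.15.213  path d0:H6→d1:-→d2:-→d3:-→d4:-→d5:-→d6:-→d7:-→d8:-→d9:-→d10:-→d11:-→d12:-→d13:-→d14:-→d15:-→d16:H6→d17:-→d18:-→d19:-→d20:H1→d21:-→d22:-→d23:-→d24:H3  best=H3
  ? 97.42.15.50  path d0:H6→d1:-→d2:-→d3:-→d4:-→d5:-→d6:-→d7:-→d8:-→d9:-→d10:-→d11:-→d12:-→d13:-→d14:-→d15:-→d16:H6→d17:-→d18:-→d19:-→d20:H1→d21:-→d22:-→d23:-→d24:H3  best=H3
  - 97.42.0.0/20 clear@20
  - 0.0.0.0/0 clear@0
  add 97.42.15.128/28 -> H6 at depth 28
  add 240.188.240.0/20 -> H4 at depth 20
  ? 59.114.131.97  path d0:-→d1:-  best=no-route
  ? 97.42.6.230  path d0:-→d1:-→d2:-→d3:-→d4:-→d5:-→d6:-→d7:-→d8:-→d9:-→d10:-→d11:-→d12:-→d13:-→d14:-→d15:-→d16:H6→d17:-→d18:-→d19:-→d20:-  best=H6
  - 97.42.15.128/28 clear@28
  add 246.128.0.0/12 -> H2 at depth 12
  ? 246.134.208.1  path d0:-→d1:-→d2:-→d3:-→d4:-→d5:-→d6:-→d7:-→d8:-→d9:-→d10:-→d11:-→d12:H2→d13:-→d14:-→d15:-→d16:-→d17:-→d18:-→d19:-→d20:H4  best=H4
  - 97.42.15.0/24 clear@24
  - 240.188.240.0/20 clear@20
  ? 97.42.0.57  path d0:-→d1:-→d2:-→d3:-→d4:-→d5:-→d6:-→d7:-→d8:-→d9:-→d10:-→d11:-→d12:-→d13:-→d14:-→d15:-→d16:H6→d17:-→d18:-→d19:-→d20:-  best=H6
  add 240.188.242.48/28 -> H6 at depth 28
  add 97.42.15.136/31 -> H4 at depth 31
  ? 240.188.242.52  path d0:-→d1:-→d2:-→d3:-→d4:-→d5:-→d6:-→d7:-→d8:-→d9:-→d10:-→d11:-→d12:-→d13:-→d14:-→d15:-→d16:-→d17:-→d18:-→d19:-→d20:-→d21:-→d22:-→d23:-→d24:-→d25:-→d26:-→d27:-→d28:H6  best=H6
  add 240.0.0.0/8 -> H0 at depth 8
  - 97.42.0.0/16 clear@16
  - 240.0.0.0/8 clear@8
  add 241.52.186.128/32 -> H3 at depth 32
  ? 97.42.15.137  path d0:-→d1:-→d2:-→d3:-→d4:-→d5:-→d6:-→d7:-→d8:-→d9:-→d10:-→d11:-→d12:-→d13:-→d14:-→d15:-→d16:-→d17:-→d18:-→d19:-→d20:-→d21:-→d22:-→d23:-→d24:-→d25:-→d26:-→d27:-→d28:-→d29:-→d30:-→d31:H4  best=H4
  add 246.134.216.0/21 -> H4 at depth 21
  add 0.0.0.0/0 -> H1 at depth 0
  add 240.0.0.0/8 -> H2 at depth 8
  add 97.42.15.128/28 -> H4 at depth 28
  add 96.0.0.0/6 -> H2 at depth 6
  add 240.188.242.54/32 -> H3 at depth 32
  ? 97.42.15.128  path d0:H1→d1:-→d2:-→d3:-→d4:-→d5:-→d6:H2→d7:-→d8:-→d9:-→d10:-→d11:-→d12:-→d13:-→d14:-→d15:-→d16:-→d17:-→d18:-→d19:-→d20:-→d21:-→d22:-→d23:-→d24:-→d25:-→d26:-→d27:-→d28:H4  best=H4
  add 240.188.242.0/24 -> H6 at depth 24

== LOOKUPS ==
["H6","H4","H3","H3","no-route","H6","H4","H6","H6","H4","H4"]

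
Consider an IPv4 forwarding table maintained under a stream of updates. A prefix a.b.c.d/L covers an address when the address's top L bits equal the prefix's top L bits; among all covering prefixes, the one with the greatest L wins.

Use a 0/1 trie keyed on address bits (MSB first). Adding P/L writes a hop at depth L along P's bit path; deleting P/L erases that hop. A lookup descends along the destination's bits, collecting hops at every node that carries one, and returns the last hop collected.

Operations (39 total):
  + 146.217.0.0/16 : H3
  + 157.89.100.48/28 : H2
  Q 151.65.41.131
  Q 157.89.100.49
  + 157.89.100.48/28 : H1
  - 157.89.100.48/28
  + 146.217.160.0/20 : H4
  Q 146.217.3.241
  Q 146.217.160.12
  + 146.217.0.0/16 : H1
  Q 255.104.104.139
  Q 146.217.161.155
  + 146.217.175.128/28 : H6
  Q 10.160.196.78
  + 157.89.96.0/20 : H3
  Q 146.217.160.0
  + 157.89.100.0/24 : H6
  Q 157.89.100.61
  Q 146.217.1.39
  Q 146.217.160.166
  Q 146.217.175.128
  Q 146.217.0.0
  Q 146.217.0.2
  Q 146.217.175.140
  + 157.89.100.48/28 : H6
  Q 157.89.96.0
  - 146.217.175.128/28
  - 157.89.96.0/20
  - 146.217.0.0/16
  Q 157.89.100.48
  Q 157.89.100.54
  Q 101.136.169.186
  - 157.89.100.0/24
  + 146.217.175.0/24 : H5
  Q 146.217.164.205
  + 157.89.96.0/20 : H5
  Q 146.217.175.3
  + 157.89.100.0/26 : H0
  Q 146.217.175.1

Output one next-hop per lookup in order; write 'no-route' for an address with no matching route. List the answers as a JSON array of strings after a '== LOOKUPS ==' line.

Trace:
  add 146.217.0.0/16 -> H3 at depth 16
  add 157.89.100.48/28 -> H2 at depth 28
  ? 151.65.41.131  path d0:-→d1:-→d2:-→d3:-→d4:-→d5:-  best=no-route
  ? 157.89.100.49  path d0:-→d1:-→d2:-→d3:-→d4:-→d5:-→d6:-→d7:-→d8:-→d9:-→d10:-→d11:-→d12:-→d13:-→d14:-→d15:-→d16:-→d17:-→d18:-→d19:-→d20:-→d21:-→d22:-→d23:-→d24:-→d25:-→d26:-→d27:-→d28:H2  best=H2
  add 157.89.100.48/28 -> H1 at depth 28
  - 157.89.100.48/28 clear@28
  add 146.217.160.0/20 -> H4 at depth 20
  ? 146.217.3.241  path d0:-→d1:-→d2:-→d3:-→d4:-→d5:-→d6:-→d7:-→d8:-→d9:-→d10:-→d11:-→d12:-→d13:-→d14:-→d15:-→d16:H3  best=H3
  ? 146.217.160.12  path d0:-→d1:-→d2:-→d3:-→d4:-→d5:-→d6:-→d7:-→d8:-→d9:-→d10:-→d11:-→d12:-→d13:-→d14:-→d15:-→d16:H3→d17:-→d18:-→d19:-→d20:H4  best=H4
  add 146.217.0.0/16 -> H1 at depth 16
  ? 255.104.104.139  path d0:-→d1:-  best=no-route
  ? 146.217.161.155  path d0:-→d1:-→d2:-→d3:-→d4:-→d5:-→d6:-→d7:-→d8:-→d9:-→d10:-→d11:-→d12:-→d13:-→d14:-→d15:-→d16:H1→d17:-→d18:-→d19:-→d20:H4  best=H4
  add 146.217.175.128/28 -> H6 at depth 28
  ? 10.160.196.78  path d0:-  best=no-route
  add 157.89.96.0/20 -> H3 at depth 20
  ? 146.217.160.0  path d0:-→d1:-→d2:-→d3:-→d4:-→d5:-→d6:-→d7:-→d8:-→d9:-→d10:-→d11:-→d12:-→d13:-→d14:-→d15:-→d16:H1→d17:-→d18:-→d19:-→d20:H4  best=H4
  add 157.89.100.0/24 -> H6 at depth 24
  ? 157.89.100.61  path d0:-→d1:-→d2:-→d3:-→d4:-→d5:-→d6:-→d7:-→d8:-→d9:-→d10:-→d11:-→d12:-→d13:-→d14:-→d15:-→d16:-→d17:-→d18:-→d19:-→d20:H3→d21:-→d22:-→d23:-→d24:H6→d25:-→d26:-→d27:-→d28:-  best=H6
  ? 146.217.1.39  path d0:-→d1:-→d2:-→d3:-→d4:-→d5:-→d6:-→d7:-→d8:-→d9:-→d10:-→d11:-→d12:-→d13:-→d14:-→d15:-→d16:H1  best=H1
  ? 146.217.160.166  path d0:-→d1:-→d2:-→d3:-→d4:-→d5:-→d6:-→d7:-→d8:-→d9:-→d10:-→d11:-→d12:-→d13:-→d14:-→d15:-→d16:H1→d17:-→d18:-→d19:-→d20:H4  best=H4
  ? 146.217.175.128  path d0:-→d1:-→d2:-→d3:-→d4:-→d5:-→d6:-→d7:-→d8:-→d9:-→d10:-→d11:-→d12:-→d13:-→d14:-→d15:-→d16:H1→d17:-→d18:-→d19:-→d20:H4→d21:-→d22:-→d23:-→d24:-→d25:-→d26:-→d27:-→d28:H6  best=H6
  ? 146.217.0.0  path d0:-→d1:-→d2:-→d3:-→d4:-→d5:-→d6:-→d7:-→d8:-→d9:-→d10:-→d11:-→d12:-→d13:-→d14:-→d15:-→d16:H1  best=H1
  ? 146.217.0.2  path d0:-→d1:-→d2:-→d3:-→d4:-→d5:-→d6:-→d7:-→d8:-→d9:-→d10:-→d11:-→d12:-→d13:-→d14:-→d15:-→d16:H1  best=H1
  ? 146.217.175.140  path d0:-→d1:-→d2:-→d3:-→d4:-→d5:-→d6:-→d7:-→d8:-→d9:-→d10:-→d11:-→d12:-→d13:-→d14:-→d15:-→d16:H1→d17:-→d18:-→d19:-→d20:H4→d21:-→d22:-→d23:-→d24:-→d25:-→d26:-→d27:-→d28:H6  best=H6
  add 157.89.100.48/28 -> H6 at depth 28
  ? 157.89.96.0  path d0:-→d1:-→d2:-→d3:-→d4:-→d5:-→d6:-→d7:-→d8:-→d9:-→d10:-→d11:-→d12:-→d13:-→d14:-→d15:-→d16:-→d17:-→d18:-→d19:-→d20:H3→d21:-  best=H3
  - 146.217.175.128/28 clear@28
  - 157.89.96.0/20 clear@20
  - 146.217.0.0/16 clear@16
  ? 157.89.100.48  path d0:-→d1:-→d2:-→d3:-→d4:-→d5:-→d6:-→d7:-→d8:-→d9:-→d10:-→d11:-→d12:-→d13:-→d14:-→d15:-→d16:-→d17:-→d18:-→d19:-→d20:-→d21:-→d22:-→d23:-→d24:H6→d25:-→d26:-→d27:-→d28:H6  best=H6
  ? 157.89.100.54  path d0:-→d1:-→d2:-→d3:-→d4:-→d5:-→d6:-→d7:-→d8:-→d9:-→d10:-→d11:-→d12:-→d13:-→d14:-→d15:-→d16:-→d17:-→d18:-→d19:-→d20:-→d21:-→d22:-→d23:-→d24:H6→d25:-→d26:-→d27:-→d28:H6  best=H6
  ? 101.136.169.186  path d0:-  best=no-route
  - 157.89.100.0/24 clear@24
  add 146.217.175.0/24 -> H5 at depth 24
  ? 146.217.164.205  path d0:-→d1:-→d2:-→d3:-→d4:-→d5:-→d6:-→d7:-→d8:-→d9:-→d10:-→d11:-→d12:-→d13:-→d14:-→d15:-→d16:-→d17:-→d18:-→d19:-→d20:H4  best=H4
  add 157.89.96.0/20 -> H5 at depth 20
  ? 146.217.175.3  path d0:-→d1:-→d2:-→d3:-→d4:-→d5:-→d6:-→d7:-→d8:-→d9:-→d10:-→d11:-→d12:-→d13:-→d14:-→d15:-→d16:-→d17:-→d18:-→d19:-→d20:H4→d21:-→d22:-→d23:-→d24:H5  best=H5
  add 157.89.100.0/26 -> H0 at depth 26
  ? 146.217.175.1  path d0:-→d1:-→d2:-→d3:-→d4:-→d5:-→d6:-→d7:-→d8:-→d9:-→d10:-→d11:-→d12:-→d13:-→d14:-→d15:-→d16:-→d17:-→d18:-→d19:-→d20:H4→d21:-→d22:-→d23:-→d24:H5  best=H5

== LOOKUPS ==
["no-route","H2","H3","H4","no-route","H4","no-route","H4","H6","H1","H4","H6","H1","H1","H6","H3","H6","H6","no-route","H4","H5","H5"]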